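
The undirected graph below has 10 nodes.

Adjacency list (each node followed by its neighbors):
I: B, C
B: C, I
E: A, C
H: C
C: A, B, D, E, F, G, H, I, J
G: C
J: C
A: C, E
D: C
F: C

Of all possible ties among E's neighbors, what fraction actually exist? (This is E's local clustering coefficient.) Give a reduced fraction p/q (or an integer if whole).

1

E's neighbors: A and C (k = 2).
Possible neighbor pairs: C(2,2) = 1. Edges among them: A–C → e = 1.
Clustering(E) = 1/1.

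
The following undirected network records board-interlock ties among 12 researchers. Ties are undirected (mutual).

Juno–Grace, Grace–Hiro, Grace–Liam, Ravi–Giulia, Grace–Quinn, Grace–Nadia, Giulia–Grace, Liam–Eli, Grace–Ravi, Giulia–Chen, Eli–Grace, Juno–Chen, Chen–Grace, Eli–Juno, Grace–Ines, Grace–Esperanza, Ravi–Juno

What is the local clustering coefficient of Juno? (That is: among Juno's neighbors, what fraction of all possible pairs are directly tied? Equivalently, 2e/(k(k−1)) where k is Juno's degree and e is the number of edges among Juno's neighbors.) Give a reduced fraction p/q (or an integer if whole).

Juno's neighbors: Chen, Eli, Grace, and Ravi (k = 4).
Possible neighbor pairs: C(4,2) = 6. Edges among them: Chen–Grace, Eli–Grace, Grace–Ravi → e = 3.
Clustering(Juno) = 3/6 = 1/2.

1/2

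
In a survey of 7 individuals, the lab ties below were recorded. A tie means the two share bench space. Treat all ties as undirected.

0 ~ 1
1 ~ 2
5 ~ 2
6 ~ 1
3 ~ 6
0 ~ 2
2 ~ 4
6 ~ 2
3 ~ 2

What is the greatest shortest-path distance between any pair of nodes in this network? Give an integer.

2

Eccentricity of each node (its greatest distance to any other): 0:2, 1:2, 2:1, 3:2, 4:2, 5:2, 6:2.
The maximum eccentricity is 2, realized for instance by the pair 0–3 via 0 – 2 – 3. So the diameter is 2.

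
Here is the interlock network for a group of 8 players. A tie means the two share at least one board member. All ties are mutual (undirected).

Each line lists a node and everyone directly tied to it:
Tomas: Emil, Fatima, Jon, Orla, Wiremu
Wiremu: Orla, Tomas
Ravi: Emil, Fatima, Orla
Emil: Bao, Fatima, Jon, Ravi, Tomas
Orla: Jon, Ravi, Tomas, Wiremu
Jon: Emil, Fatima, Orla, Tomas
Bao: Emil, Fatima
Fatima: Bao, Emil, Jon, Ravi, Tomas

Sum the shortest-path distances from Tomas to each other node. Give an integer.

Distances from Tomas: Bao:2, Emil:1, Fatima:1, Jon:1, Orla:1, Ravi:2, Wiremu:1.
Sum = 2 + 1 + 1 + 1 + 1 + 2 + 1 = 9.

9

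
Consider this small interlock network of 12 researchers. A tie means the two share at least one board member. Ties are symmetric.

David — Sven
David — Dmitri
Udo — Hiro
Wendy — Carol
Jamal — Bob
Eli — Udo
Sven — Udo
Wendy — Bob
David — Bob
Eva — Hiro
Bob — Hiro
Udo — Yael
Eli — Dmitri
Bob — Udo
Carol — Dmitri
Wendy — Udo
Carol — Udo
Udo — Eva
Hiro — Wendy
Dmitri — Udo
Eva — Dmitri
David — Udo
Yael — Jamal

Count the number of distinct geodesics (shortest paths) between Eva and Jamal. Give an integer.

The shortest distance is 3. The length-3 paths are: Eva–Udo–Bob–Jamal; Eva–Hiro–Bob–Jamal; Eva–Udo–Yael–Jamal.
That gives 3 distinct shortest paths.

3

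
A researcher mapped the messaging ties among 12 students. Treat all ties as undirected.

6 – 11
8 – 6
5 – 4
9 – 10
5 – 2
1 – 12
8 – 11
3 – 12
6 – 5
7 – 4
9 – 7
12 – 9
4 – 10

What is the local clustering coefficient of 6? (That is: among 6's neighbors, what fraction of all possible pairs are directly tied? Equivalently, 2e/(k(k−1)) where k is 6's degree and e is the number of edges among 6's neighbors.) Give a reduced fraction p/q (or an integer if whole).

1/3

6's neighbors: 5, 8, and 11 (k = 3).
Possible neighbor pairs: C(3,2) = 3. Edges among them: 8–11 → e = 1.
Clustering(6) = 1/3.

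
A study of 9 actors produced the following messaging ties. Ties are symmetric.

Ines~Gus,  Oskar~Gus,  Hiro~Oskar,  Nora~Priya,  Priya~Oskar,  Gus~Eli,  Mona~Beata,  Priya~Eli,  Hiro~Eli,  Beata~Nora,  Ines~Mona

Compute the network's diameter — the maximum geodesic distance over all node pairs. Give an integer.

Eccentricity of each node (its greatest distance to any other): Beata:4, Eli:3, Gus:3, Hiro:4, Ines:3, Mona:4, Nora:3, Oskar:3, Priya:3.
The maximum eccentricity is 4, realized for instance by the pair Mona–Hiro via Mona – Ines – Gus – Oskar – Hiro. So the diameter is 4.

4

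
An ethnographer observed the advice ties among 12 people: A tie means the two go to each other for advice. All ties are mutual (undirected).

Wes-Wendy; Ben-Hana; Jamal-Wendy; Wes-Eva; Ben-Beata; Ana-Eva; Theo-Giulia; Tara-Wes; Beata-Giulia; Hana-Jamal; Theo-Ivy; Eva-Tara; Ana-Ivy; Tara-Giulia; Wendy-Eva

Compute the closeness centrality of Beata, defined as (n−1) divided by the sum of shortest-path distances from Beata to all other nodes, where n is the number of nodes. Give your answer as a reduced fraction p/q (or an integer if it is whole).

11/28

Distances from Beata: Ana:4, Ben:1, Eva:3, Giulia:1, Hana:2, Ivy:3, Jamal:3, Tara:2, Theo:2, Wendy:4, Wes:3. Sum = 28.
n = 12, so closeness = 11/28.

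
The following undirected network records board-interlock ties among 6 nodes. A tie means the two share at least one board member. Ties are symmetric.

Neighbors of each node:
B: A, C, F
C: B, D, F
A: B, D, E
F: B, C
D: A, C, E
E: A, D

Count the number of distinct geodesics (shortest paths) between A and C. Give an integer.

2

The shortest distance is 2. The length-2 paths are: A–D–C; A–B–C.
That gives 2 distinct shortest paths.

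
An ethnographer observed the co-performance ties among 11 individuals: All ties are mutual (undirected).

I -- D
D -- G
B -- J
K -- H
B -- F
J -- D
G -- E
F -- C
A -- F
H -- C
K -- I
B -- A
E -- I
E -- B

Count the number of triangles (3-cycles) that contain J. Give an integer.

0

J's neighbors are B and D, but none of them are tied to each other, so no triangle contains J.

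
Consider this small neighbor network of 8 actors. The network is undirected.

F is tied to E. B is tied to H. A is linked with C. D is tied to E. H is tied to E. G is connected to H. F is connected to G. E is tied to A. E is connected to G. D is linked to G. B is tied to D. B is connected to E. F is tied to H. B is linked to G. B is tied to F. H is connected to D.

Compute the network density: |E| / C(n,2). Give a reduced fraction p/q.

There are 16 edges and 8 nodes, so the maximum possible is C(8,2) = 28.
Density = 16/28 = 4/7.

4/7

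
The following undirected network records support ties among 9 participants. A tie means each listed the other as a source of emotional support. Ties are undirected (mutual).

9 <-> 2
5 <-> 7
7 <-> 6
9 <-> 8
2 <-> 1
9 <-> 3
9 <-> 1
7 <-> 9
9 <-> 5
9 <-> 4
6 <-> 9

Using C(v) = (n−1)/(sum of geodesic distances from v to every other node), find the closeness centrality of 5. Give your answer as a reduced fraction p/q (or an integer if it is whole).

Distances from 5: 1:2, 2:2, 3:2, 4:2, 6:2, 7:1, 8:2, 9:1. Sum = 14.
n = 9, so closeness = 8/14 = 4/7.

4/7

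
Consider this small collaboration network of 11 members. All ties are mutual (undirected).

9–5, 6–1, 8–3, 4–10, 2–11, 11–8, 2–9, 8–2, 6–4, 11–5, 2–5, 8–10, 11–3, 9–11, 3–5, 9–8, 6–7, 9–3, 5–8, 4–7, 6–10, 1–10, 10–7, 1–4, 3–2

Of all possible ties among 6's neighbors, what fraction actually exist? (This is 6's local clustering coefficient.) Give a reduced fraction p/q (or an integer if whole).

6's neighbors: 1, 4, 7, and 10 (k = 4).
Possible neighbor pairs: C(4,2) = 6. Edges among them: 1–4, 1–10, 4–7, 4–10, 7–10 → e = 5.
Clustering(6) = 5/6.

5/6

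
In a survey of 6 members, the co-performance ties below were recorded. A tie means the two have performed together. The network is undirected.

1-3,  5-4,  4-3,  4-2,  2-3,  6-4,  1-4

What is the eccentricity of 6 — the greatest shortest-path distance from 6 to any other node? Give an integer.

2

Distances from 6: 1:2, 2:2, 3:2, 4:1, 5:2.
The largest is 2 (to 1, 2, 3, and 5), so the eccentricity of 6 is 2.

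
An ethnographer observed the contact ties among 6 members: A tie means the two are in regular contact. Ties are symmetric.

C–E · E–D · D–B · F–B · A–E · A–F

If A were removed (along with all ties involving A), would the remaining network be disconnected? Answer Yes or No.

No

Even without A, every remaining node can still reach every other (the residual graph is connected), so A is not a cut vertex.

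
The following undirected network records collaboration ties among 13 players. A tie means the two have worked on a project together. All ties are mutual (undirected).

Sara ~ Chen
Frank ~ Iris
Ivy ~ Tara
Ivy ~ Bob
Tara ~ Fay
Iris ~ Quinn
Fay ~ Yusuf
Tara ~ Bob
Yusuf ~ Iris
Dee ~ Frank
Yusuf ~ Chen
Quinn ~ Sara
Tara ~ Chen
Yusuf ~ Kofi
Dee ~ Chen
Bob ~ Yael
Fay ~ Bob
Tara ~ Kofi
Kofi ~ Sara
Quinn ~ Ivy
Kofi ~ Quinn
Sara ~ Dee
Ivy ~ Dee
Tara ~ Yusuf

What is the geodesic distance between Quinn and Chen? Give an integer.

One shortest route is Quinn – Sara – Chen, which uses 2 edges, and Quinn and Chen are not directly tied, so nothing shorter exists. So d(Quinn,Chen) = 2.

2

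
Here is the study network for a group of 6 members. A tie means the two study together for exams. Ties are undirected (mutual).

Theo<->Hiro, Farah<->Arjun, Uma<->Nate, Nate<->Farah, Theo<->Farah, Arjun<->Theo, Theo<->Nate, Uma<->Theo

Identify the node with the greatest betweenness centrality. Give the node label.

Unnormalized betweenness of each node: Arjun:0, Farah:1/2, Hiro:0, Nate:1/2, Theo:6, Uma:0.
Theo has the largest value, 6, making it the main broker — the node through which the most shortest paths run.

Theo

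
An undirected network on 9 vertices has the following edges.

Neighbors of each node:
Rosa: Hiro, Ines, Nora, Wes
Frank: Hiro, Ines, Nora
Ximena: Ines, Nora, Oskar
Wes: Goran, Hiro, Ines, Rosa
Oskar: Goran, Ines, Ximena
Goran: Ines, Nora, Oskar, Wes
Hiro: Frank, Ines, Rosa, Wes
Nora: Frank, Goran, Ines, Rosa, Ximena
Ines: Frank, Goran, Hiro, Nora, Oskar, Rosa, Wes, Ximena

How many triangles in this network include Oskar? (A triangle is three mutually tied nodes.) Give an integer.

2

Oskar's neighbors: Goran, Ines, and Ximena.
Neighbor pairs that are themselves tied: Oskar–Goran–Ines; Oskar–Ines–Ximena. Each forms one triangle with Oskar, for 2 in total.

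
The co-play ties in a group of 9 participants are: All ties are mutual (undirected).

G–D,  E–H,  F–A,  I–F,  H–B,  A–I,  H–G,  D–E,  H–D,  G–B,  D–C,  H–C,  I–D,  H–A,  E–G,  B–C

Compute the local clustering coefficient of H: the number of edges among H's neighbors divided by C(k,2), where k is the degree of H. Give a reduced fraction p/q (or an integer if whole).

2/5

H's neighbors: A, B, C, D, E, and G (k = 6).
Possible neighbor pairs: C(6,2) = 15. Edges among them: B–C, B–G, C–D, D–E, D–G, E–G → e = 6.
Clustering(H) = 6/15 = 2/5.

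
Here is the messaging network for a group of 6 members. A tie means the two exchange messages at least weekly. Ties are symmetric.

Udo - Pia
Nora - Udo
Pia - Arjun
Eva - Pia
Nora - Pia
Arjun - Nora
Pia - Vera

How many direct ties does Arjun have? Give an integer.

2

Arjun is directly tied to Nora and Pia. That is 2 neighbors, so the degree of Arjun is 2.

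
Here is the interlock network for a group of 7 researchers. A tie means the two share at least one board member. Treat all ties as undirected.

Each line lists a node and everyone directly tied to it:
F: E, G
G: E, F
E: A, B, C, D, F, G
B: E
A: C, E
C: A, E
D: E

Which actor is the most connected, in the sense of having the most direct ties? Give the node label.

Degrees — A:2, B:1, C:2, D:1, E:6, F:2, G:2.
The maximum is 6, attained only by E.

E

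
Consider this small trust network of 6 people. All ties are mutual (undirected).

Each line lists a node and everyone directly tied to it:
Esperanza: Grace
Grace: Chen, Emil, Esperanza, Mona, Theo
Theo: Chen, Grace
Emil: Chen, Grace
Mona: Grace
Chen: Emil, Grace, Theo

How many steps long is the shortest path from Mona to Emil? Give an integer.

2

One shortest route is Mona – Grace – Emil, which uses 2 edges, and Mona and Emil are not directly tied, so nothing shorter exists. So d(Mona,Emil) = 2.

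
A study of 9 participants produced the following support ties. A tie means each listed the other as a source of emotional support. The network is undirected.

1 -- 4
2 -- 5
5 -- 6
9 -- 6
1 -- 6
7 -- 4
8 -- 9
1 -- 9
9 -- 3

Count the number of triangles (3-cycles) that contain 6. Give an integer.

1

6's neighbors: 1, 5, and 9.
Neighbor pairs that are themselves tied: 6–1–9. Each forms one triangle with 6, for 1 in total.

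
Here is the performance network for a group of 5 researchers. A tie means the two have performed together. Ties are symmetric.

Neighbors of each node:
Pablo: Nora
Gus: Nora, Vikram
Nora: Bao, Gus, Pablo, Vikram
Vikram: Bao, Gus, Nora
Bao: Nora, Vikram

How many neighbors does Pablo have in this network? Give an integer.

1

Pablo is directly tied to Nora. That is 1 neighbor, so the degree of Pablo is 1.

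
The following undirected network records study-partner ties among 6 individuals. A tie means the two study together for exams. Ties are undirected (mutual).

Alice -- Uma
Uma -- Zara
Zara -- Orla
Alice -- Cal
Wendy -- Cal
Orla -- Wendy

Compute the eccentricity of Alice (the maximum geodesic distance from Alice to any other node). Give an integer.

3

Distances from Alice: Cal:1, Orla:3, Uma:1, Wendy:2, Zara:2.
The largest is 3 (to Orla), so the eccentricity of Alice is 3.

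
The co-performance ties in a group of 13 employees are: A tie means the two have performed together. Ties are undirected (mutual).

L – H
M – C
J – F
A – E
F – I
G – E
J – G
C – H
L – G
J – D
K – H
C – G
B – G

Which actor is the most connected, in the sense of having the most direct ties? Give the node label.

G

Degrees — A:1, B:1, C:3, D:1, E:2, F:2, G:5, H:3, I:1, J:3, K:1, L:2, M:1.
The maximum is 5, attained only by G.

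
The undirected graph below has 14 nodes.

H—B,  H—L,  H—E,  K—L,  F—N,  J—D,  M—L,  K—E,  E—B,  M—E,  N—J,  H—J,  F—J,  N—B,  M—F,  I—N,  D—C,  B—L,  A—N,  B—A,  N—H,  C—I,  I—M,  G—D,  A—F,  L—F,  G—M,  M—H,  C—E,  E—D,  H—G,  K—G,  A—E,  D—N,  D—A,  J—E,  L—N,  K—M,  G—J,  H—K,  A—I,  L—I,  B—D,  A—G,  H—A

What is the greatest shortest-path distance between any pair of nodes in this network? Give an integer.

3

Eccentricity of each node (its greatest distance to any other): A:2, B:2, C:3, D:2, E:2, F:3, G:2, H:2, I:2, J:2, K:2, L:2, M:2, N:2.
The maximum eccentricity is 3, realized for instance by the pair C–F via C – I – M – F. So the diameter is 3.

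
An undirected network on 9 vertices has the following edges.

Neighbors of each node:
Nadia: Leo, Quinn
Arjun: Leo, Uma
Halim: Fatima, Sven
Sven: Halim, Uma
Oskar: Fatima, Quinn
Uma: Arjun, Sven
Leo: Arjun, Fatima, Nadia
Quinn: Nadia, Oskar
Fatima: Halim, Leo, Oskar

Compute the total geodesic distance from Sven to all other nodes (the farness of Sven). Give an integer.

Distances from Sven: Arjun:2, Fatima:2, Halim:1, Leo:3, Nadia:4, Oskar:3, Quinn:4, Uma:1.
Sum = 2 + 2 + 1 + 3 + 4 + 3 + 4 + 1 = 20.

20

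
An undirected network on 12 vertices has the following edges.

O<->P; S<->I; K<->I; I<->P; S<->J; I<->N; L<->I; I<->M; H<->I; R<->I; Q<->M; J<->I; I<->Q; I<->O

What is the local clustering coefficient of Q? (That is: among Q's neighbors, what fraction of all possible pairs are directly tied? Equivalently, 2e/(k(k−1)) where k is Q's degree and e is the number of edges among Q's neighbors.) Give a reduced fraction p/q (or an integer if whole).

1

Q's neighbors: I and M (k = 2).
Possible neighbor pairs: C(2,2) = 1. Edges among them: I–M → e = 1.
Clustering(Q) = 1/1.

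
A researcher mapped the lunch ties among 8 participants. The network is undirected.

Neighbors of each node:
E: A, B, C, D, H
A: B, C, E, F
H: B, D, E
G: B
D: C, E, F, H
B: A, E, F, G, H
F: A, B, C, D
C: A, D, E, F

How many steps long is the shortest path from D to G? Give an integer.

3

One shortest route is D – F – B – G, which uses 3 edges, and at distance 2 from D we only reach {A, B}, which does not include G. So d(D,G) = 3.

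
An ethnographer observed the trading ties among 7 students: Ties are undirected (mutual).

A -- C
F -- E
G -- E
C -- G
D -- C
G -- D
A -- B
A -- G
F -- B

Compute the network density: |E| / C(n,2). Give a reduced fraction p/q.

There are 9 edges and 7 nodes, so the maximum possible is C(7,2) = 21.
Density = 9/21 = 3/7.

3/7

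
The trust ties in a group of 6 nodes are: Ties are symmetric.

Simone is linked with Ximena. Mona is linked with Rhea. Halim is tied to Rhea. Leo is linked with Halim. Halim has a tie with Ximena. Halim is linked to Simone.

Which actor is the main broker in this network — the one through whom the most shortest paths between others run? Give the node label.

Unnormalized betweenness of each node: Halim:8, Leo:0, Mona:0, Rhea:4, Simone:0, Ximena:0.
Halim has the largest value, 8, making it the main broker — the node through which the most shortest paths run.

Halim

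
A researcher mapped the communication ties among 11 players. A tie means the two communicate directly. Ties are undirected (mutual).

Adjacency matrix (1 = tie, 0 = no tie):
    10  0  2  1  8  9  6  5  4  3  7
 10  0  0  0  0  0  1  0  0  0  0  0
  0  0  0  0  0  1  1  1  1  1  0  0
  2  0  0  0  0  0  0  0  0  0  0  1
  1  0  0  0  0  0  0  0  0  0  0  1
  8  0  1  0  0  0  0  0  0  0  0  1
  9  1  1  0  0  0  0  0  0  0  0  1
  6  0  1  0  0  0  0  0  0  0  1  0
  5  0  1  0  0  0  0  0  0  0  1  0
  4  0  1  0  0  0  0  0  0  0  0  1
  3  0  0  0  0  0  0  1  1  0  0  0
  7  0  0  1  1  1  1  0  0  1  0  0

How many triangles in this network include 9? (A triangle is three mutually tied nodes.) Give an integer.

0

9's neighbors are 0, 7, and 10, but none of them are tied to each other, so no triangle contains 9.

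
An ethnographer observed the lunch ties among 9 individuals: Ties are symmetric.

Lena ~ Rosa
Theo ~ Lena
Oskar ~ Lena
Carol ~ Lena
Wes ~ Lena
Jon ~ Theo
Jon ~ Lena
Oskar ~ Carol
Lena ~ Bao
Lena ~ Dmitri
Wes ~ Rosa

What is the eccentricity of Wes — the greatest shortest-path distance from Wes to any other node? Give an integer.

2

Distances from Wes: Bao:2, Carol:2, Dmitri:2, Jon:2, Lena:1, Oskar:2, Rosa:1, Theo:2.
The largest is 2 (to Oskar, Theo, Bao, Dmitri, Carol, and Jon), so the eccentricity of Wes is 2.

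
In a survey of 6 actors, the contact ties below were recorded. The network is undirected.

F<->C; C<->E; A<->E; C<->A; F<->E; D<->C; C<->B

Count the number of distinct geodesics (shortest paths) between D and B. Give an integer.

The shortest distance is 2, and the only length-2 path is D–C–B. So there is exactly 1 shortest path.

1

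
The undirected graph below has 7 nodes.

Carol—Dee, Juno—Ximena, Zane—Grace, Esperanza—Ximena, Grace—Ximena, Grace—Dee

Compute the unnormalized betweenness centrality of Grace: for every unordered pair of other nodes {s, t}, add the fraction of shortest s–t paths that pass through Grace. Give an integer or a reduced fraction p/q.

Pairs whose geodesics pass through Grace — Dee–Juno: 1; Dee–Ximena: 1; Dee–Zane: 1; Dee–Esperanza: 1; Juno–Carol: 1; Juno–Zane: 1; Ximena–Carol: 1; Ximena–Zane: 1; Carol–Zane: 1; Carol–Esperanza: 1; Zane–Esperanza: 1.
All other pairs contribute 0.
Summing the contributions gives betweenness(Grace) = 11.

11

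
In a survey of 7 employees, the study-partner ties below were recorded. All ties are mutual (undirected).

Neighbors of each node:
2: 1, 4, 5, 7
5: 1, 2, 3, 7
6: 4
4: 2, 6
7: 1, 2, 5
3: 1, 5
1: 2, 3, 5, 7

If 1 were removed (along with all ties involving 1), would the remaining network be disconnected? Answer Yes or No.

Even without 1, every remaining node can still reach every other (the residual graph is connected), so 1 is not a cut vertex.

No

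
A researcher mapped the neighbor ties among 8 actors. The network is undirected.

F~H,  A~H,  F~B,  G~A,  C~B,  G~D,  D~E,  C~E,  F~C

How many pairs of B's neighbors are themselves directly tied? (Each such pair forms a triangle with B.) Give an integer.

1

B's neighbors: C and F.
Neighbor pairs that are themselves tied: B–C–F. Each forms one triangle with B, for 1 in total.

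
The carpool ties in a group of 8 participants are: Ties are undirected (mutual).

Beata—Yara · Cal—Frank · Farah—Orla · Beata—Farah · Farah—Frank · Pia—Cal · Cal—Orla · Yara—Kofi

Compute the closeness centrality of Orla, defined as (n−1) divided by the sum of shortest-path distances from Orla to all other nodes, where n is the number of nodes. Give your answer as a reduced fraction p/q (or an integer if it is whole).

Distances from Orla: Beata:2, Cal:1, Farah:1, Frank:2, Kofi:4, Pia:2, Yara:3. Sum = 15.
n = 8, so closeness = 7/15.

7/15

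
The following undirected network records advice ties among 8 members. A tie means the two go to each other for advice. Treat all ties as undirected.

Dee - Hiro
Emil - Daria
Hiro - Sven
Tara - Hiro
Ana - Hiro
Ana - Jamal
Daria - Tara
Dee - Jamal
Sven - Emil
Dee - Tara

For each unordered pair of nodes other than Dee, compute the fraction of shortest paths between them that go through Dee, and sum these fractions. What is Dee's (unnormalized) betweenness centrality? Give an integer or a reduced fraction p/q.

Pairs whose geodesics pass through Dee — Tara–Jamal: 1; Jamal–Hiro: 1/2; Jamal–Sven: 1/2; Jamal–Emil: 2/3; Jamal–Daria: 1.
All other pairs contribute 0.
Summing the contributions gives betweenness(Dee) = 11/3.

11/3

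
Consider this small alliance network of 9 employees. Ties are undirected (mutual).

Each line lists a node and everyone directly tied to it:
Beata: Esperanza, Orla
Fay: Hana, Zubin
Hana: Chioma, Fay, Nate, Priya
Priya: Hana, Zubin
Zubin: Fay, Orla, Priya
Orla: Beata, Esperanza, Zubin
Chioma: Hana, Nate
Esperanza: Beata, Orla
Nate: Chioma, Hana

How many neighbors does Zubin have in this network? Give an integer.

3

Zubin is directly tied to Fay, Orla, and Priya. That is 3 neighbors, so the degree of Zubin is 3.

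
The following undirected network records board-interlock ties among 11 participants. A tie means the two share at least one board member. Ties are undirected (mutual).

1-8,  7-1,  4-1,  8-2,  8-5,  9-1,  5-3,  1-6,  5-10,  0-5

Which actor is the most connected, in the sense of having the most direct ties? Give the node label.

1

Degrees — 0:1, 1:5, 2:1, 3:1, 4:1, 5:4, 6:1, 7:1, 8:3, 9:1, 10:1.
The maximum is 5, attained only by 1.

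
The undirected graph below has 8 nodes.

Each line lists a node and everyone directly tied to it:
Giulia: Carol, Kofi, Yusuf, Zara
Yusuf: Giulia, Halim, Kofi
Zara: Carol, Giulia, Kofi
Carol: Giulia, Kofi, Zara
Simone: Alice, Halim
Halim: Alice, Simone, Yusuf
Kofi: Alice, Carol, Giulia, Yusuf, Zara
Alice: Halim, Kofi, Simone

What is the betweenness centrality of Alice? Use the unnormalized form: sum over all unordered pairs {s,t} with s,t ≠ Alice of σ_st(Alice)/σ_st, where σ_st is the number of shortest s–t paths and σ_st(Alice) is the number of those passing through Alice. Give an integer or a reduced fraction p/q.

14/3

Pairs whose geodesics pass through Alice — Giulia–Simone: 1/2; Zara–Halim: 1/3; Zara–Simone: 1; Kofi–Halim: 1/2; Kofi–Simone: 1; Carol–Halim: 1/3; Carol–Simone: 1.
All other pairs contribute 0.
Summing the contributions gives betweenness(Alice) = 14/3.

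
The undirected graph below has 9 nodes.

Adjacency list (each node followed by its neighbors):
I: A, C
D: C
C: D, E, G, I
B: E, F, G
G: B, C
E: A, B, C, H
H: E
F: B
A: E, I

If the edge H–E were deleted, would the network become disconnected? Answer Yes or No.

Yes

Without the H–E edge there is no alternate route between H and E, so the network disconnects. It is a bridge.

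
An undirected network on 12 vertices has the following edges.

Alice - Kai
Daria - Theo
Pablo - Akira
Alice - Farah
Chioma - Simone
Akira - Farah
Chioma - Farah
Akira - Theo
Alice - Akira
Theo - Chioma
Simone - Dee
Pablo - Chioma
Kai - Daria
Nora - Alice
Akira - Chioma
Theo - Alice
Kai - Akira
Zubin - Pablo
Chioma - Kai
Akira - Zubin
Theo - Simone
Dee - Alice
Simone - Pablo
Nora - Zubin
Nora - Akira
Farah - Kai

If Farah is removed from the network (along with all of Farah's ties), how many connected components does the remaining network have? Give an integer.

Farah's neighbors (Akira, Alice, Chioma, and Kai) remain reachable from one another through other ties, so the rest of the network stays in one piece.

1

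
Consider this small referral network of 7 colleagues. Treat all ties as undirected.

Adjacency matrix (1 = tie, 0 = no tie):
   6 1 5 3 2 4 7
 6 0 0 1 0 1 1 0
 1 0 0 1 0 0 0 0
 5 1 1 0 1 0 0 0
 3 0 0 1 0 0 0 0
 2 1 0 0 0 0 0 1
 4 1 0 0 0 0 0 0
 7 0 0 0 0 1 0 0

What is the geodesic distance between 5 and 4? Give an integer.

2

One shortest route is 5 – 6 – 4, which uses 2 edges, and 5 and 4 are not directly tied, so nothing shorter exists. So d(5,4) = 2.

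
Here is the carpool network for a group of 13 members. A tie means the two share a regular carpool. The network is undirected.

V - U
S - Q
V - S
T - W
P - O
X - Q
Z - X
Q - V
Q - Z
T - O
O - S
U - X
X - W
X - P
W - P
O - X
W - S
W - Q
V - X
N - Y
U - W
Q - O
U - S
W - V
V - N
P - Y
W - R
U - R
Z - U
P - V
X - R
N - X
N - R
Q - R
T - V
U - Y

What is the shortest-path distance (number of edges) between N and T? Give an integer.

One shortest route is N – V – T, which uses 2 edges, and N and T are not directly tied, so nothing shorter exists. So d(N,T) = 2.

2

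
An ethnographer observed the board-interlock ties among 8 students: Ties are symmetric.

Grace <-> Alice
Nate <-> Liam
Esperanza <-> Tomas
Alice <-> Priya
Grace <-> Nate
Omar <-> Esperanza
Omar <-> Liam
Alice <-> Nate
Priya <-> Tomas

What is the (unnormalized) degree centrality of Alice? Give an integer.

3

Alice is directly tied to Grace, Nate, and Priya. That is 3 neighbors, so the degree of Alice is 3.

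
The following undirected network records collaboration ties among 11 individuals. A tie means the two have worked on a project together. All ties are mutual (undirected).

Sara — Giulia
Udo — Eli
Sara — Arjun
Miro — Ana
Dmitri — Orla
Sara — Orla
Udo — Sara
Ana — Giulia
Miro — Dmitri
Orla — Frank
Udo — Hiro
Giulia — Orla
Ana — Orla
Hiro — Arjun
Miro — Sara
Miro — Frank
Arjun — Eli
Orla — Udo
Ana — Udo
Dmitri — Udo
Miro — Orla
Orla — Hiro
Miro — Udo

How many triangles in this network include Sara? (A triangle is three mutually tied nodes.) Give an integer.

4

Sara's neighbors: Arjun, Giulia, Miro, Orla, and Udo.
Neighbor pairs that are themselves tied: Sara–Giulia–Orla; Sara–Miro–Orla; Sara–Miro–Udo; Sara–Orla–Udo. Each forms one triangle with Sara, for 4 in total.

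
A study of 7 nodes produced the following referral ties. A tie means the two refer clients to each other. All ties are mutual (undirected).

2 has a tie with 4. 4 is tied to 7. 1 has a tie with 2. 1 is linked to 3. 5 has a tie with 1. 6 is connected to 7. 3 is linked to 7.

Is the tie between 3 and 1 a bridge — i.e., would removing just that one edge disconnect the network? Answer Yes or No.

No

Even without that edge, 3 still reaches 1 via 3 – 7 – 4 – 2 – 1, so the network stays connected. Not a bridge.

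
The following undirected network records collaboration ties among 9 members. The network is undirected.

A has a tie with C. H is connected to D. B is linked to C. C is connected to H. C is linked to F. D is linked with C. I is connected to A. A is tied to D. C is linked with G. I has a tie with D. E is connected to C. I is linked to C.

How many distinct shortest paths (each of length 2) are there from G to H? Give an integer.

1

The shortest distance is 2, and the only length-2 path is G–C–H. So there is exactly 1 shortest path.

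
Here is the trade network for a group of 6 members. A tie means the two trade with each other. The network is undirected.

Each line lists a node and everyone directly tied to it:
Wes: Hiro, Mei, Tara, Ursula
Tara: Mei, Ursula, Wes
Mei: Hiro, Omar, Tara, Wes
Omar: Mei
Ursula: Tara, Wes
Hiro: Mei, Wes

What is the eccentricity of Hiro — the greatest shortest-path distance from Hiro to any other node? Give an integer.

Distances from Hiro: Mei:1, Omar:2, Tara:2, Ursula:2, Wes:1.
The largest is 2 (to Tara, Omar, and Ursula), so the eccentricity of Hiro is 2.

2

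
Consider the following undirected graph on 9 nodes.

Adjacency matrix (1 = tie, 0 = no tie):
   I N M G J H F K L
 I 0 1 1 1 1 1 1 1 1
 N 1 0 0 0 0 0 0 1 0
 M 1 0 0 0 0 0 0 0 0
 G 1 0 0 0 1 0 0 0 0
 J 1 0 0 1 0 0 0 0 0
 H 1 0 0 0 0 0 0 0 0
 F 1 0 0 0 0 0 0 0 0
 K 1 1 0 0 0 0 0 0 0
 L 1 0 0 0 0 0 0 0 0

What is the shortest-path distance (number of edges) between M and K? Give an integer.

2

One shortest route is M – I – K, which uses 2 edges, and M and K are not directly tied, so nothing shorter exists. So d(M,K) = 2.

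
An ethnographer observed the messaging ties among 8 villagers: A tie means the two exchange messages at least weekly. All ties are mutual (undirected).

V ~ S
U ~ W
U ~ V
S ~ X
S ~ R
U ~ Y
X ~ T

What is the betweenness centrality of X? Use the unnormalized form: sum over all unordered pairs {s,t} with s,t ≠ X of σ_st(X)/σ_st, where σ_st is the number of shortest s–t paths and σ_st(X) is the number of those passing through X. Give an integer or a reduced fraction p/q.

6

Pairs whose geodesics pass through X — V–T: 1; S–T: 1; W–T: 1; R–T: 1; T–U: 1; T–Y: 1.
All other pairs contribute 0.
Summing the contributions gives betweenness(X) = 6.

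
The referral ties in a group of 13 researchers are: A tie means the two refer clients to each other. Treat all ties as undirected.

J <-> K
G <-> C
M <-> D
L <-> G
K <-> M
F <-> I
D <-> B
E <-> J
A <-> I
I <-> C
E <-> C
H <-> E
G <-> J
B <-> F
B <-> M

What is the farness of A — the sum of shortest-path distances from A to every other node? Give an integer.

Distances from A: B:3, C:2, D:4, E:3, F:2, G:3, H:4, I:1, J:4, K:5, L:4, M:4.
Sum = 3 + 2 + 4 + 3 + 2 + 3 + 4 + 1 + 4 + 5 + 4 + 4 = 39.

39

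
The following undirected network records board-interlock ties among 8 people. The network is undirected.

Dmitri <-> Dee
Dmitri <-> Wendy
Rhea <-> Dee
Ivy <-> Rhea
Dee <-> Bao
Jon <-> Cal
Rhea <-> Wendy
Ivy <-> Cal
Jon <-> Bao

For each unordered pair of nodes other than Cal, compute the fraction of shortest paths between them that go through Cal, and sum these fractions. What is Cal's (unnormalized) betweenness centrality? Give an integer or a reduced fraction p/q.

Pairs whose geodesics pass through Cal — Wendy–Jon: 1/3; Rhea–Jon: 1/2; Ivy–Jon: 1; Ivy–Bao: 1/2.
All other pairs contribute 0.
Summing the contributions gives betweenness(Cal) = 7/3.

7/3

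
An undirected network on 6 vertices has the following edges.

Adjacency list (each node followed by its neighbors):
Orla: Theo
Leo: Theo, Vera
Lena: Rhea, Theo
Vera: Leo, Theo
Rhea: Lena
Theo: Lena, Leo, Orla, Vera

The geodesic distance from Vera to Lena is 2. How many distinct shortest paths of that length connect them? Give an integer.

1

The shortest distance is 2, and the only length-2 path is Vera–Theo–Lena. So there is exactly 1 shortest path.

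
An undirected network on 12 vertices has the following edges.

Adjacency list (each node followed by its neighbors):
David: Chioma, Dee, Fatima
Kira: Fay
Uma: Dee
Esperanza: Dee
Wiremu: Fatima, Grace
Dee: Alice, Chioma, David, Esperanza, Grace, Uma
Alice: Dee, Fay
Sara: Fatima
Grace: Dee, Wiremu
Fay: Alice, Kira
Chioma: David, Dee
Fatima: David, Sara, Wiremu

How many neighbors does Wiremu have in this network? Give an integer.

2

Wiremu is directly tied to Fatima and Grace. That is 2 neighbors, so the degree of Wiremu is 2.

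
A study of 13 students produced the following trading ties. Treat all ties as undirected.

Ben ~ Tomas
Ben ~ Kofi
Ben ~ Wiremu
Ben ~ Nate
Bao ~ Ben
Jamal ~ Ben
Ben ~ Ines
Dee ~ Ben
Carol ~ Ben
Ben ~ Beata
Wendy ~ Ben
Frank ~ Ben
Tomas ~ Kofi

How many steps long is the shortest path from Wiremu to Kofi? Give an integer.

2

One shortest route is Wiremu – Ben – Kofi, which uses 2 edges, and Wiremu and Kofi are not directly tied, so nothing shorter exists. So d(Wiremu,Kofi) = 2.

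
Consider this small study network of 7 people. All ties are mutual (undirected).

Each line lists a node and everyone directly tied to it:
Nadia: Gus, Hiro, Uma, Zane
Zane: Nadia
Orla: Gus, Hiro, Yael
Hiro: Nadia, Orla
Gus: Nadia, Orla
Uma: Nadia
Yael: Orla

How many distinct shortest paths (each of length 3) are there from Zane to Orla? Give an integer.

2

The shortest distance is 3. The length-3 paths are: Zane–Nadia–Hiro–Orla; Zane–Nadia–Gus–Orla.
That gives 2 distinct shortest paths.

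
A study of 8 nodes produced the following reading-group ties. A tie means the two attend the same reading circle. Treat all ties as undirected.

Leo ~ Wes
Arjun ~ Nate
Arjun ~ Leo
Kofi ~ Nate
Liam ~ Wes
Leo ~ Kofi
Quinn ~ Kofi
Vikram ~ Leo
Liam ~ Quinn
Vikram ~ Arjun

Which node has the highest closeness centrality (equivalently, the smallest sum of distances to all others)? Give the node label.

Leo

Farness (sum of distances to all others) for each node — Arjun:13, Kofi:11, Leo:10, Liam:15, Nate:14, Quinn:14, Vikram:14, Wes:13.
The smallest farness is 10, for Leo, so Leo has the highest closeness.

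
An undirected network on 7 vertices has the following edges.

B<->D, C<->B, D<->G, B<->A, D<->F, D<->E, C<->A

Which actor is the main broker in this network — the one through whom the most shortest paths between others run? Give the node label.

D

Unnormalized betweenness of each node: A:0, B:8, C:0, D:12, E:0, F:0, G:0.
D has the largest value, 12, making it the main broker — the node through which the most shortest paths run.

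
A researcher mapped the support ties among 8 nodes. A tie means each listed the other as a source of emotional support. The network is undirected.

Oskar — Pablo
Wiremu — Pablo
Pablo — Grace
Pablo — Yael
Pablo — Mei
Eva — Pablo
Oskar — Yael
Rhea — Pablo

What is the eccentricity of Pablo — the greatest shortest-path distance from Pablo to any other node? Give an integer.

1

Distances from Pablo: Eva:1, Grace:1, Mei:1, Oskar:1, Rhea:1, Wiremu:1, Yael:1.
The largest is 1 (to Grace, Eva, Oskar, Yael, Wiremu, Mei, and Rhea), so the eccentricity of Pablo is 1.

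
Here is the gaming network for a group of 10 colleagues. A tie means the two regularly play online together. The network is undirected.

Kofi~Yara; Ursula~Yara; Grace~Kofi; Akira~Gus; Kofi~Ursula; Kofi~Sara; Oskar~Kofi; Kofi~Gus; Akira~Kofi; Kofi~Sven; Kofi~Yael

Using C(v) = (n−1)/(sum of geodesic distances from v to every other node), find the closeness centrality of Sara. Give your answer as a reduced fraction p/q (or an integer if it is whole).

Distances from Sara: Akira:2, Grace:2, Gus:2, Kofi:1, Oskar:2, Sven:2, Ursula:2, Yael:2, Yara:2. Sum = 17.
n = 10, so closeness = 9/17.

9/17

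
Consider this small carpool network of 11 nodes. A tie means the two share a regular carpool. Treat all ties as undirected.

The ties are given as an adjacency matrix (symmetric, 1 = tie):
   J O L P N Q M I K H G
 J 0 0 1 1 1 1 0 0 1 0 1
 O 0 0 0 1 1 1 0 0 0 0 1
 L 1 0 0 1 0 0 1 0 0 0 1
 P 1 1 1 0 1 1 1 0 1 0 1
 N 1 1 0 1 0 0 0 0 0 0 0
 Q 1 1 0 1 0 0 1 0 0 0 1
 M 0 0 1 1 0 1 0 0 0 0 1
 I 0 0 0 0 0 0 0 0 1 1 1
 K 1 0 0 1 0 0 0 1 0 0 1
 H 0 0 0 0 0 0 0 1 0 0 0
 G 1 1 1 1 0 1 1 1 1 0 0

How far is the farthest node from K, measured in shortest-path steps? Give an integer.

2

Distances from K: G:1, H:2, I:1, J:1, L:2, M:2, N:2, O:2, P:1, Q:2.
The largest is 2 (to L, N, Q, O, M, and H), so the eccentricity of K is 2.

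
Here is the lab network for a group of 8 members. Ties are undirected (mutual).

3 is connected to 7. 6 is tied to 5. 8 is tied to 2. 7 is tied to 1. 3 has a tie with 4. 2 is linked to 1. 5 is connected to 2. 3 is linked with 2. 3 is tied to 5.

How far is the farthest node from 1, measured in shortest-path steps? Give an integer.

3

Distances from 1: 2:1, 3:2, 4:3, 5:2, 6:3, 7:1, 8:2.
The largest is 3 (to 6 and 4), so the eccentricity of 1 is 3.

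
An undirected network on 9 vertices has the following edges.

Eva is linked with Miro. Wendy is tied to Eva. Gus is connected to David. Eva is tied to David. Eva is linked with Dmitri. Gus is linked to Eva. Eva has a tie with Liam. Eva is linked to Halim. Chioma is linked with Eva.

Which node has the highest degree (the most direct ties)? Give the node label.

Eva

Degrees — Chioma:1, David:2, Dmitri:1, Eva:8, Gus:2, Halim:1, Liam:1, Miro:1, Wendy:1.
The maximum is 8, attained only by Eva.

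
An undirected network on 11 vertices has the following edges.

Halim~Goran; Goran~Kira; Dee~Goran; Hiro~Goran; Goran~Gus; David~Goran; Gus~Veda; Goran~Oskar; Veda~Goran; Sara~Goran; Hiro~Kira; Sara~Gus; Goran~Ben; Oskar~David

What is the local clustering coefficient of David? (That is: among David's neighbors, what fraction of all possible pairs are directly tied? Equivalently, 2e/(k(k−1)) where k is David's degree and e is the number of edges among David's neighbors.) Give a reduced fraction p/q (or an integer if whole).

David's neighbors: Goran and Oskar (k = 2).
Possible neighbor pairs: C(2,2) = 1. Edges among them: Goran–Oskar → e = 1.
Clustering(David) = 1/1.

1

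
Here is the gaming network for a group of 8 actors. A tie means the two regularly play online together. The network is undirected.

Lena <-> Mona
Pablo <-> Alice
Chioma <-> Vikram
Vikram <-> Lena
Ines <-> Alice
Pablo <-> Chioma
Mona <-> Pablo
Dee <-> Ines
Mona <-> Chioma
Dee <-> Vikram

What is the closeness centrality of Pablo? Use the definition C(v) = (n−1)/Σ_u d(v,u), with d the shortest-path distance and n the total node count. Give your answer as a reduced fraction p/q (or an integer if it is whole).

Distances from Pablo: Alice:1, Chioma:1, Dee:3, Ines:2, Lena:2, Mona:1, Vikram:2. Sum = 12.
n = 8, so closeness = 7/12.

7/12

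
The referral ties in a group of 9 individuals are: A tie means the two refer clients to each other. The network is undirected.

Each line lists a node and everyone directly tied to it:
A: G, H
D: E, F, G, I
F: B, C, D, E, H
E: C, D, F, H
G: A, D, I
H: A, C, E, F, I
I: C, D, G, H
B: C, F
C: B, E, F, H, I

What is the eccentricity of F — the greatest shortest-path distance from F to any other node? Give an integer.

Distances from F: A:2, B:1, C:1, D:1, E:1, G:2, H:1, I:2.
The largest is 2 (to I, G, and A), so the eccentricity of F is 2.

2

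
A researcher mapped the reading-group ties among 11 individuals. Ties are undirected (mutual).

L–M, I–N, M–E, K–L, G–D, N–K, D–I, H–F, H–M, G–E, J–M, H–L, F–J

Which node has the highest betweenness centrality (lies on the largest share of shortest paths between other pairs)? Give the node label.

Unnormalized betweenness of each node: D:5, E:11, F:1/2, G:8, H:6, I:9/2, J:2, K:10, L:13, M:18, N:7.
M has the largest value, 18, making it the main broker — the node through which the most shortest paths run.

M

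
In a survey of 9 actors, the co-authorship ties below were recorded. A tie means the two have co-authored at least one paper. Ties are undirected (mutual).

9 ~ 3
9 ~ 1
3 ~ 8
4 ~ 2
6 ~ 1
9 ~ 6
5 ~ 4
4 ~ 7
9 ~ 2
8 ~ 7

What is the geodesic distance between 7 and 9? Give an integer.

3

One shortest route is 7 – 4 – 2 – 9, which uses 3 edges, and at distance 2 from 7 we only reach {2, 3, 5}, which does not include 9. So d(7,9) = 3.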